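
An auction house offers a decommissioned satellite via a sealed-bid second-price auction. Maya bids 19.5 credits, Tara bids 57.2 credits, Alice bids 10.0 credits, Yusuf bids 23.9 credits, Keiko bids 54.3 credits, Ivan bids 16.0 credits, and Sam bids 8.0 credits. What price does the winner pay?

Ordered from highest: Tara 57.2 credits; Keiko 54.3 credits; Yusuf 23.9 credits; Maya 19.5 credits; Ivan 16.0 credits; Alice 10.0 credits; Sam 8.0 credits.
Tara has the highest bid, so Tara wins.
The second-highest bid is 54.3 credits, so that is what Tara pays.

Price paid: 54.3 credits.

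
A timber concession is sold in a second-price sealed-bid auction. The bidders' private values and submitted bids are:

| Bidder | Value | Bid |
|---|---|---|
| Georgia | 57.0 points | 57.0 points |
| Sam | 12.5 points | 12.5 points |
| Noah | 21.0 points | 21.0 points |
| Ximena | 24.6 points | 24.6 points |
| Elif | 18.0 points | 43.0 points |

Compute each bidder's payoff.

Payoffs: Georgia 14.0 points, Sam 0.0 points, Noah 0.0 points, Ximena 0.0 points, Elif 0.0 points.

Ranking the bids: Georgia 57.0 points > Elif 43.0 points > Ximena 24.6 points > Noah 21.0 points > Sam 12.5 points.
Georgia has the top bid and wins; the price is the second-highest bid, 43.0 points.
Georgia's payoff = 57.0 points − 43.0 points = 14.0 points. All other bidders lose, so their payoff is 0.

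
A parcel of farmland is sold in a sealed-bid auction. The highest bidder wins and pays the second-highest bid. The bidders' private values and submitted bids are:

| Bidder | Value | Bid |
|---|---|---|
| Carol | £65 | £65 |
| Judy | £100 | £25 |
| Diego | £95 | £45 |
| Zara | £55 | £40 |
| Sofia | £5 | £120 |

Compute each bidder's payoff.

Sorted high to low: Sofia £120; Carol £65; Diego £45; Zara £40; Judy £25.
Sofia has the top bid and wins; the price is the second-highest bid, £65.
Sofia's payoff = £5 − £65 = -£60. All other bidders lose, so their payoff is 0.

Carol £0, Judy £0, Diego £0, Zara £0, Sofia -£60.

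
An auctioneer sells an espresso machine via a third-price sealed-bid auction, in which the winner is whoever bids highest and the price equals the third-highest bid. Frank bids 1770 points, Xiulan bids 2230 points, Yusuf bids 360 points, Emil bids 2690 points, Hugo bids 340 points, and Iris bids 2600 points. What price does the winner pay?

Sorted high to low: Emil 2690 points; Iris 2600 points; Xiulan 2230 points; Frank 1770 points; Yusuf 360 points; Hugo 340 points.
Emil is the highest bidder, so Emil wins.
Under the third-price rule, the price is the third-highest bid: 2230 points.

The winner pays 2230 points.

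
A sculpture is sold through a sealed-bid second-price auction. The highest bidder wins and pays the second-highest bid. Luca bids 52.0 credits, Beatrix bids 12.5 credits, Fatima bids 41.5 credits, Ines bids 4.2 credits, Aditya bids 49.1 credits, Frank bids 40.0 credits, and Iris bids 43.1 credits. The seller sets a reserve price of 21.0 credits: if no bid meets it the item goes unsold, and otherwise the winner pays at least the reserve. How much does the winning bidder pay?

The winner pays 49.1 credits.

Ordered from highest: Luca 52.0 credits, then Aditya 49.1 credits, then Iris 43.1 credits, then Fatima 41.5 credits, then Frank 40.0 credits, then Beatrix 12.5 credits, then Ines 4.2 credits.
Luca has the highest bid, so Luca wins.
The second-highest bid is 49.1 credits, which exceeds the reserve, so that sets the price.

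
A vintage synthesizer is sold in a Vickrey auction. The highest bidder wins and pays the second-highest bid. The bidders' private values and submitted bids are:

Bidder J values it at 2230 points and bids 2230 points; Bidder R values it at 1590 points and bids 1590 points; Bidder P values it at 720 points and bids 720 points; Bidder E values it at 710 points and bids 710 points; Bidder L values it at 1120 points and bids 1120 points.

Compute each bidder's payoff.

Ordered from highest: Bidder J 2230 points > Bidder R 1590 points > Bidder L 1120 points > Bidder P 720 points > Bidder E 710 points.
Bidder J has the top bid and wins; the price is the second-highest bid, 1590 points.
Bidder J's payoff = 2230 points − 1590 points = 640 points. All other bidders lose, so their payoff is 0.

Payoffs: Bidder J 640 points, Bidder R 0 points, Bidder P 0 points, Bidder E 0 points, Bidder L 0 points.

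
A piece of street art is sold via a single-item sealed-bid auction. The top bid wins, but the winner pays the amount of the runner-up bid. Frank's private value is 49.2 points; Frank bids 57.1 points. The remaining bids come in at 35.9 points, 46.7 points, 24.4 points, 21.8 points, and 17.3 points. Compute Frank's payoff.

Highest competing bid: 46.7 points.
Frank's bid 57.1 points is the highest overall, so Frank wins and pays the second-highest bid, 46.7 points.
Payoff = value − price = 49.2 points − 46.7 points = 2.5 points.

2.5 points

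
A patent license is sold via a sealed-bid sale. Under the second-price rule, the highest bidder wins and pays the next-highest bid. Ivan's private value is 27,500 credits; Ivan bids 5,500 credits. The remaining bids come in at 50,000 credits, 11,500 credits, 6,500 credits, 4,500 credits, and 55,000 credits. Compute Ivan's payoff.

Highest competing bid: 55,000 credits.
Ivan's bid 5,500 credits is not the highest, so Ivan loses, pays nothing, and earns zero payoff.

Payoff = 0 credits.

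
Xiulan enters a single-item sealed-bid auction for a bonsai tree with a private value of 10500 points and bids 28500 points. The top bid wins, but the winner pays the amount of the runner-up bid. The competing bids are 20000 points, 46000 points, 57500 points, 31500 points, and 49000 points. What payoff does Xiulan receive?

Payoff = 0 points.

Highest competing bid: 57500 points.
Xiulan's bid 28500 points is not the highest, so Xiulan loses, pays nothing, and earns zero payoff.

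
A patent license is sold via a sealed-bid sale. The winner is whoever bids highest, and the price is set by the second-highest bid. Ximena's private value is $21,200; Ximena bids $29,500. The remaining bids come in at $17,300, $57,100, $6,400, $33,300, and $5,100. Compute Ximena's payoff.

Payoff = $0.

Highest competing bid: $57,100.
Ximena's bid $29,500 is not the highest, so Ximena loses, pays nothing, and earns zero payoff.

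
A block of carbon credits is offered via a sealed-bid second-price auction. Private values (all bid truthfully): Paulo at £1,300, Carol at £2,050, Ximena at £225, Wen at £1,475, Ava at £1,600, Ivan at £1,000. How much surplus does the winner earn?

Ranking the bids: Carol £2,050; Ava £1,600; Wen £1,475; Paulo £1,300; Ivan £1,000; Ximena £225.
Carol wins with the top bid and pays the second-highest, £1,600.
Surplus = £2,050 − £1,600 = £450.

Surplus = £450.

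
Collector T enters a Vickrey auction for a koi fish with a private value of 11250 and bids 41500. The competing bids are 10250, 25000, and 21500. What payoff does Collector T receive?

Highest competing bid: 25000.
Collector T's bid 41500 is the highest overall, so Collector T wins and pays the second-highest bid, 25000.
Payoff = value − price = 11250 − 25000 = -13750.
Overbidding won the item at a price above value — truthful bidding would have avoided this loss.

-13750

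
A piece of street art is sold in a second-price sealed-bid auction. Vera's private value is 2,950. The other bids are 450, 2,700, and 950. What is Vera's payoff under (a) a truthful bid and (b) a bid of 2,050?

The highest competing bid is 2,700.
Bidding truthfully at 2,950: Vera has the top bid, wins, and pays the second-highest bid 2,700. Payoff = 2,950 − 2,700 = 250.
Bidding 2,050: the top bid is 2,700 (a rival), so Vera loses. Payoff = 0.
This is the dominant-strategy logic: truthful bidding weakly beats any alternative.

(a) 250  (b) 0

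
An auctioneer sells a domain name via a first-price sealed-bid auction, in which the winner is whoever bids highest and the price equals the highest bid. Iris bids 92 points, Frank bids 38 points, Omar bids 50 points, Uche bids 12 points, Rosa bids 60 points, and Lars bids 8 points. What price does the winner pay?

92 points

Ordered from highest: Iris 92 points; Rosa 60 points; Omar 50 points; Frank 38 points; Uche 12 points; Lars 8 points.
Iris is the highest bidder, so Iris wins.
Under the first-price rule, the price is the highest bid: 92 points.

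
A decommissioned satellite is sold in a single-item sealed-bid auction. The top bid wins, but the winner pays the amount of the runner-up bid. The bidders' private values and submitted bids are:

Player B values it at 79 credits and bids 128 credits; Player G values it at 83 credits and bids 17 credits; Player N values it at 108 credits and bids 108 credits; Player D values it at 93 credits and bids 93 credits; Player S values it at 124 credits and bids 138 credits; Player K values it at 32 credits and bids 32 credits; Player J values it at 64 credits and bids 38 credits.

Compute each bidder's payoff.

Ordered from highest: Player S 138 credits; Player B 128 credits; Player N 108 credits; Player D 93 credits; Player J 38 credits; Player K 32 credits; Player G 17 credits.
Player S has the top bid and wins; the price is the second-highest bid, 128 credits.
Player S's payoff = 124 credits − 128 credits = -4 credits. All other bidders lose, so their payoff is 0.

Payoffs: Player B 0 credits, Player G 0 credits, Player N 0 credits, Player D 0 credits, Player S -4 credits, Player K 0 credits, Player J 0 credits.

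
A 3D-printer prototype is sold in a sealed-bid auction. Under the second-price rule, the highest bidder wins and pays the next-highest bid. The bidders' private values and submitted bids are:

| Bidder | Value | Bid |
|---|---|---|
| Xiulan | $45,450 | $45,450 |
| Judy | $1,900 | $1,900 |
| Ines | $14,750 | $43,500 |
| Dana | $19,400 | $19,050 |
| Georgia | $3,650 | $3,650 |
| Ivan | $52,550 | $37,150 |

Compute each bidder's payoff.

Ranking the bids: Xiulan $45,450 > Ines $43,500 > Ivan $37,150 > Dana $19,050 > Georgia $3,650 > Judy $1,900.
Xiulan has the top bid and wins; the price is the second-highest bid, $43,500.
Xiulan's payoff = $45,450 − $43,500 = $1,950. All other bidders lose, so their payoff is 0.

Xiulan $1,950, Judy $0, Ines $0, Dana $0, Georgia $0, Ivan $0.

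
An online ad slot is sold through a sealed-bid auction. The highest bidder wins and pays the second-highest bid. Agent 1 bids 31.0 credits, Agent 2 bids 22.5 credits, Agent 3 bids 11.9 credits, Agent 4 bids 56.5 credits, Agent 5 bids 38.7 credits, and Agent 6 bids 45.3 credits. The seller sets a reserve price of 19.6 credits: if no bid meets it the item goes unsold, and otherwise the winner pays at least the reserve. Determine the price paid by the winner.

Sorted high to low: Agent 4 56.5 credits > Agent 6 45.3 credits > Agent 5 38.7 credits > Agent 1 31.0 credits > Agent 2 22.5 credits > Agent 3 11.9 credits.
Agent 4 has the highest bid, so Agent 4 wins.
The second-highest bid is 45.3 credits, which exceeds the reserve, so that sets the price.

Price paid: 45.3 credits.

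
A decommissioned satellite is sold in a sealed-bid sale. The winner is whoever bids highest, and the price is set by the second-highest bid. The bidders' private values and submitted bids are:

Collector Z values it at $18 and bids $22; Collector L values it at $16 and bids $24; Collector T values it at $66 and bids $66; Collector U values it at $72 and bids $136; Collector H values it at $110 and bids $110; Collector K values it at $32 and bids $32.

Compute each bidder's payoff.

Bids in descending order: Collector U $136; Collector H $110; Collector T $66; Collector K $32; Collector L $24; Collector Z $22.
Collector U has the top bid and wins; the price is the second-highest bid, $110.
Collector U's payoff = $72 − $110 = -$38. All other bidders lose, so their payoff is 0.

Payoffs: Collector Z $0, Collector L $0, Collector T $0, Collector U -$38, Collector H $0, Collector K $0.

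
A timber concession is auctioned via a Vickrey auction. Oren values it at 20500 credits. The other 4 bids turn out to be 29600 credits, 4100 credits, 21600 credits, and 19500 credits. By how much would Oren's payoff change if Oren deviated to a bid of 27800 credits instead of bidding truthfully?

The highest competing bid is 29600 credits.
Bidding truthfully at 20500 credits: the top bid is 29600 credits (a rival), so Oren loses. Payoff = 0 credits.
Bidding 27800 credits: the top bid is 29600 credits (a rival), so Oren loses. Payoff = 0 credits.
Change = 0 credits − 0 credits = 0 credits.

Change in payoff: 0 credits.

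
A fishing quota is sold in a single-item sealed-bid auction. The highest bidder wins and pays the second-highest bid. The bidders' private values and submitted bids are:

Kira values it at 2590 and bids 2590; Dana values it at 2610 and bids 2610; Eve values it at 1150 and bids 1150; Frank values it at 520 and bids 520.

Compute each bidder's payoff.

Ordered from highest: Dana 2610, then Kira 2590, then Eve 1150, then Frank 520.
Dana has the top bid and wins; the price is the second-highest bid, 2590.
Dana's payoff = 2610 − 2590 = 20. All other bidders lose, so their payoff is 0.

Payoffs: Kira 0, Dana 20, Eve 0, Frank 0.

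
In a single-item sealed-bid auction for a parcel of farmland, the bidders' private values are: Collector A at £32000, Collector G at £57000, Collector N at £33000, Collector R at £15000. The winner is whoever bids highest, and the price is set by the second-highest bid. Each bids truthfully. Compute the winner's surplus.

Bids in descending order: Collector G £57000 > Collector N £33000 > Collector A £32000 > Collector R £15000.
Collector G wins with the top bid and pays the second-highest, £33000.
Surplus = £57000 − £33000 = £24000.

Winner's surplus: £24000.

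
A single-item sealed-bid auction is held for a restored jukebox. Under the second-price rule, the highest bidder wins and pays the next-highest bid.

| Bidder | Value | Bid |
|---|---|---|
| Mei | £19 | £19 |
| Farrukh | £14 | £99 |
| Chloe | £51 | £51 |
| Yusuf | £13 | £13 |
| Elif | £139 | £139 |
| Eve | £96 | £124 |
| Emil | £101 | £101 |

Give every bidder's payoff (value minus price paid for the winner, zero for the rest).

Ordered from highest: Elif £139 > Eve £124 > Emil £101 > Farrukh £99 > Chloe £51 > Mei £19 > Yusuf £13.
Elif has the top bid and wins; the price is the second-highest bid, £124.
Elif's payoff = £139 − £124 = £15. All other bidders lose, so their payoff is 0.

Payoffs: Mei £0, Farrukh £0, Chloe £0, Yusuf £0, Elif £15, Eve £0, Emil £0.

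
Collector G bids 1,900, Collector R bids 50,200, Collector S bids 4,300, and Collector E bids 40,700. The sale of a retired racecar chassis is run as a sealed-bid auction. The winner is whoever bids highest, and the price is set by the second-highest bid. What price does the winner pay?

The winner pays 40,700.

Sorted high to low: Collector R 50,200; Collector E 40,700; Collector S 4,300; Collector G 1,900.
Collector R has the highest bid, so Collector R wins.
The second-highest bid is 40,700, so that is what Collector R pays.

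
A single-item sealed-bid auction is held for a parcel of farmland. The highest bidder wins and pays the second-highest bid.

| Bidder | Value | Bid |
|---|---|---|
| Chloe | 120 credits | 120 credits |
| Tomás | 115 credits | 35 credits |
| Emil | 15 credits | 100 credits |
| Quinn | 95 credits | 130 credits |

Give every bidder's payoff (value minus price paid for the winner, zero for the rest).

Sorted high to low: Quinn 130 credits; Chloe 120 credits; Emil 100 credits; Tomás 35 credits.
Quinn has the top bid and wins; the price is the second-highest bid, 120 credits.
Quinn's payoff = 95 credits − 120 credits = -25 credits. All other bidders lose, so their payoff is 0.

Chloe 0 credits, Tomás 0 credits, Emil 0 credits, Quinn -25 credits.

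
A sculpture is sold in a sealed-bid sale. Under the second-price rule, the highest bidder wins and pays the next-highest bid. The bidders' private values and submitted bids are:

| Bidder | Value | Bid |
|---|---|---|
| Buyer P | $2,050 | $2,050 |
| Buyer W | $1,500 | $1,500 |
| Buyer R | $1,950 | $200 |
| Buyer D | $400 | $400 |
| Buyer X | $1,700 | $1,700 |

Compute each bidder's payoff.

Sorted high to low: Buyer P $2,050 > Buyer X $1,700 > Buyer W $1,500 > Buyer D $400 > Buyer R $200.
Buyer P has the top bid and wins; the price is the second-highest bid, $1,700.
Buyer P's payoff = $2,050 − $1,700 = $350. All other bidders lose, so their payoff is 0.

Buyer P $350, Buyer W $0, Buyer R $0, Buyer D $0, Buyer X $0.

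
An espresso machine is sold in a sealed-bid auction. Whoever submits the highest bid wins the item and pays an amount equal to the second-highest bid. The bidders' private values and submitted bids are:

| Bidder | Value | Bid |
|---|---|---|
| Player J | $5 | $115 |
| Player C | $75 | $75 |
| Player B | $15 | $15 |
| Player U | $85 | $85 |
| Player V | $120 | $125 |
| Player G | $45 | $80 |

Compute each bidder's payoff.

Sorted high to low: Player V $125; Player J $115; Player U $85; Player G $80; Player C $75; Player B $15.
Player V has the top bid and wins; the price is the second-highest bid, $115.
Player V's payoff = $120 − $115 = $5. All other bidders lose, so their payoff is 0.

Player J $0, Player C $0, Player B $0, Player U $0, Player V $5, Player G $0.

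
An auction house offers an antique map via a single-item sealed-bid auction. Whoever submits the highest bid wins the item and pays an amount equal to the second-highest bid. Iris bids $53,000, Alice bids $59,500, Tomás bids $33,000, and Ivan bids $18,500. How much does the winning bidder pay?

Bids in descending order: Alice $59,500 > Iris $53,000 > Tomás $33,000 > Ivan $18,500.
Alice has the highest bid, so Alice wins.
The second-highest bid is $53,000, so that is what Alice pays.

Price paid: $53,000.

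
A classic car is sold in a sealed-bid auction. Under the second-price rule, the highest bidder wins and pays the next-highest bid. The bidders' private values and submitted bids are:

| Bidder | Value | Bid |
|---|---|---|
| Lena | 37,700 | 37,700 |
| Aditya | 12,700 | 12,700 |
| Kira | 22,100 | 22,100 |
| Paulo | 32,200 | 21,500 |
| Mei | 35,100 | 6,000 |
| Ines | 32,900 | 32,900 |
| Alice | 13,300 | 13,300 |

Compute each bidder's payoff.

Lena 4,800, Aditya 0, Kira 0, Paulo 0, Mei 0, Ines 0, Alice 0.

Bids in descending order: Lena 37,700 > Ines 32,900 > Kira 22,100 > Paulo 21,500 > Alice 13,300 > Aditya 12,700 > Mei 6,000.
Lena has the top bid and wins; the price is the second-highest bid, 32,900.
Lena's payoff = 37,700 − 32,900 = 4,800. All other bidders lose, so their payoff is 0.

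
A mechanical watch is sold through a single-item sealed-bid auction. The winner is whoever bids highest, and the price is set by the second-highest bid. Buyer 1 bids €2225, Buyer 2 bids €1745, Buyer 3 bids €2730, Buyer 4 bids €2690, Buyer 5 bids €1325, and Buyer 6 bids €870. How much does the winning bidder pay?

Ordered from highest: Buyer 3 €2730, then Buyer 4 €2690, then Buyer 1 €2225, then Buyer 2 €1745, then Buyer 5 €1325, then Buyer 6 €870.
Buyer 3 has the highest bid, so Buyer 3 wins.
The second-highest bid is €2690, so that is what Buyer 3 pays.

Price paid: €2690.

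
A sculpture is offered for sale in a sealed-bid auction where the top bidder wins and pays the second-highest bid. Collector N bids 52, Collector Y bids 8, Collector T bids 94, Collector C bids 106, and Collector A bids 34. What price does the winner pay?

Ranking the bids: Collector C 106, then Collector T 94, then Collector N 52, then Collector A 34, then Collector Y 8.
Collector C is the highest bidder, so Collector C wins.
Under the second-price rule, the price is the second-highest bid: 94.

Price paid: 94.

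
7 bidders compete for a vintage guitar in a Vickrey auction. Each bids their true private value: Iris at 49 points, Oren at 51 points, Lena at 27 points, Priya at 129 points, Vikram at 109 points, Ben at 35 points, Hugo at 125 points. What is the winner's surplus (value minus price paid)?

Sorted high to low: Priya 129 points, then Hugo 125 points, then Vikram 109 points, then Oren 51 points, then Iris 49 points, then Ben 35 points, then Lena 27 points.
Priya wins with the top bid and pays the second-highest, 125 points.
Surplus = 129 points − 125 points = 4 points.

4 points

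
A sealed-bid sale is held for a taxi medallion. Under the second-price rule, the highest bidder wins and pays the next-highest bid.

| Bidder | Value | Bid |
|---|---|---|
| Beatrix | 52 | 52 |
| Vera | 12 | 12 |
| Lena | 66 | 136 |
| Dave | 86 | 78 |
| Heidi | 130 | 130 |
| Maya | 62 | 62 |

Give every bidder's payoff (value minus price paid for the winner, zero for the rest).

Payoffs: Beatrix 0, Vera 0, Lena -64, Dave 0, Heidi 0, Maya 0.

Bids in descending order: Lena 136, then Heidi 130, then Dave 78, then Maya 62, then Beatrix 52, then Vera 12.
Lena has the top bid and wins; the price is the second-highest bid, 130.
Lena's payoff = 66 − 130 = -64. All other bidders lose, so their payoff is 0.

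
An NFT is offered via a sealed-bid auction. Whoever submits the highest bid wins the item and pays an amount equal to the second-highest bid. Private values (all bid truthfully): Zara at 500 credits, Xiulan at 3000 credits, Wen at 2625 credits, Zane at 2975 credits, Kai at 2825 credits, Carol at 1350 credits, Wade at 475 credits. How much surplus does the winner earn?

Bids in descending order: Xiulan 3000 credits > Zane 2975 credits > Kai 2825 credits > Wen 2625 credits > Carol 1350 credits > Zara 500 credits > Wade 475 credits.
Xiulan wins with the top bid and pays the second-highest, 2975 credits.
Surplus = 3000 credits − 2975 credits = 25 credits.

25 credits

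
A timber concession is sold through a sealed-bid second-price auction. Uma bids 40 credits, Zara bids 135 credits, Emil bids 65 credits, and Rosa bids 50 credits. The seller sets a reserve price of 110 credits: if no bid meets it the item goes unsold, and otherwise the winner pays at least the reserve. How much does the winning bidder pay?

Price paid: 110 credits.

Bids in descending order: Zara 135 credits, then Emil 65 credits, then Rosa 50 credits, then Uma 40 credits.
Zara has the highest bid, so Zara wins.
The second-highest bid is 65 credits, but the reserve 110 credits is higher, so the price is the reserve.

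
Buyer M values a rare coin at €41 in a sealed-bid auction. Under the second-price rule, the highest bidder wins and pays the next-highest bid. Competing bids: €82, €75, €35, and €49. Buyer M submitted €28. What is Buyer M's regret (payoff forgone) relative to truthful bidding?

The highest competing bid is €82.
Bidding truthfully at €41: the top bid is €82 (a rival), so Buyer M loses. Payoff = €0.
Bidding €28: the top bid is €82 (a rival), so Buyer M loses. Payoff = €0.
Regret = truthful payoff − actual payoff = €0 − €0 = €0.

Regret: €0.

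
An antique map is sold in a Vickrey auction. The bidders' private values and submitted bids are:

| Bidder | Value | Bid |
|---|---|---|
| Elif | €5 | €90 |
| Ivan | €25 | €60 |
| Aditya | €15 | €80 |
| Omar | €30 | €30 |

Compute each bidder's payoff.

Elif -€75, Ivan €0, Aditya €0, Omar €0.

Sorted high to low: Elif €90; Aditya €80; Ivan €60; Omar €30.
Elif has the top bid and wins; the price is the second-highest bid, €80.
Elif's payoff = €5 − €80 = -€75. All other bidders lose, so their payoff is 0.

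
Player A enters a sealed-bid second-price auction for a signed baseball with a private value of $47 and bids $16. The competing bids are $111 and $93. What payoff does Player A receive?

Highest competing bid: $111.
Player A's bid $16 is not the highest, so Player A loses, pays nothing, and earns zero payoff.

Player A's payoff: $0.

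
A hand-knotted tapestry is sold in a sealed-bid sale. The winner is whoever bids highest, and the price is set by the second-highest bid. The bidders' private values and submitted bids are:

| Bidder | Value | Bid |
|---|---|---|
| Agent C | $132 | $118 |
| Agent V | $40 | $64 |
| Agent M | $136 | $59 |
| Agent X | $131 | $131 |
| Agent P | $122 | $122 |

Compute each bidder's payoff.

Sorted high to low: Agent X $131; Agent P $122; Agent C $118; Agent V $64; Agent M $59.
Agent X has the top bid and wins; the price is the second-highest bid, $122.
Agent X's payoff = $131 − $122 = $9. All other bidders lose, so their payoff is 0.

Agent C $0, Agent V $0, Agent M $0, Agent X $9, Agent P $0.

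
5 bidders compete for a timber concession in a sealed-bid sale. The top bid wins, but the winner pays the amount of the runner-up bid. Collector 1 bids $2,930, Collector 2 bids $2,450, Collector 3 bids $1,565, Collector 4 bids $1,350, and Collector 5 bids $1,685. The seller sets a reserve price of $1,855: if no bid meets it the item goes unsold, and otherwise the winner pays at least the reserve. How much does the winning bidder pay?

The winner pays $2,450.

Ranking the bids: Collector 1 $2,930, then Collector 2 $2,450, then Collector 5 $1,685, then Collector 3 $1,565, then Collector 4 $1,350.
Collector 1 has the highest bid, so Collector 1 wins.
The second-highest bid is $2,450, which exceeds the reserve, so that sets the price.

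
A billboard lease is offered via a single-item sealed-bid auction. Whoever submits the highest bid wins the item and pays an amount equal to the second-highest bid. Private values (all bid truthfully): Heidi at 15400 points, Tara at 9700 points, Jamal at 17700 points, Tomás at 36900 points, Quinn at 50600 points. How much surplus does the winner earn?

13700 points

Ranking the bids: Quinn 50600 points, then Tomás 36900 points, then Jamal 17700 points, then Heidi 15400 points, then Tara 9700 points.
Quinn wins with the top bid and pays the second-highest, 36900 points.
Surplus = 50600 points − 36900 points = 13700 points.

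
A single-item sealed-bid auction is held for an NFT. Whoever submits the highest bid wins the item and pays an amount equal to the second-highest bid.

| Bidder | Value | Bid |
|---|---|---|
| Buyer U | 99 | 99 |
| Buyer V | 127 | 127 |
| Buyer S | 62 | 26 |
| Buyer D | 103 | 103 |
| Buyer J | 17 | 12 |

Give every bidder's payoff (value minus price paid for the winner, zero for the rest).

Payoffs: Buyer U 0, Buyer V 24, Buyer S 0, Buyer D 0, Buyer J 0.

Ordered from highest: Buyer V 127; Buyer D 103; Buyer U 99; Buyer S 26; Buyer J 12.
Buyer V has the top bid and wins; the price is the second-highest bid, 103.
Buyer V's payoff = 127 − 103 = 24. All other bidders lose, so their payoff is 0.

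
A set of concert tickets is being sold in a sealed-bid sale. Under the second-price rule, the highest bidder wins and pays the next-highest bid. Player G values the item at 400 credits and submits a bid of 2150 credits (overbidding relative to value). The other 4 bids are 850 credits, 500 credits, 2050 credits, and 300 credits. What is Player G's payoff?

Highest competing bid: 2050 credits.
Player G's bid 2150 credits is the highest overall, so Player G wins and pays the second-highest bid, 2050 credits.
Payoff = value − price = 400 credits − 2050 credits = -1650 credits.
Overbidding won the item at a price above value — truthful bidding would have avoided this loss.

Payoff = -1650 credits.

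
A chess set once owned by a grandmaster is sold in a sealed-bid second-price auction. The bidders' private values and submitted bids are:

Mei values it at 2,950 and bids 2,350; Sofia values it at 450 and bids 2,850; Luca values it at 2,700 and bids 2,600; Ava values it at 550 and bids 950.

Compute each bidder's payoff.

Ordered from highest: Sofia 2,850, then Luca 2,600, then Mei 2,350, then Ava 950.
Sofia has the top bid and wins; the price is the second-highest bid, 2,600.
Sofia's payoff = 450 − 2,600 = -2,150. All other bidders lose, so their payoff is 0.

Payoffs: Mei 0, Sofia -2,150, Luca 0, Ava 0.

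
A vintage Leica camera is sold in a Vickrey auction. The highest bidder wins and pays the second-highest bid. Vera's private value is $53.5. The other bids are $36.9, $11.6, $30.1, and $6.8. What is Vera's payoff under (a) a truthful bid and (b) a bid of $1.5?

The highest competing bid is $36.9.
Bidding truthfully at $53.5: Vera has the top bid, wins, and pays the second-highest bid $36.9. Payoff = $53.5 − $36.9 = $16.6.
Bidding $1.5: the top bid is $36.9 (a rival), so Vera loses. Payoff = $0.0.

(a) $16.6  (b) $0.0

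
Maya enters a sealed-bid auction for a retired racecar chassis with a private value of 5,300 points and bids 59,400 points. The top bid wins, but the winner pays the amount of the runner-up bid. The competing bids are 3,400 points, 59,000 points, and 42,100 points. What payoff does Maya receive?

Maya's payoff: -53,700 points.

Highest competing bid: 59,000 points.
Maya's bid 59,400 points is the highest overall, so Maya wins and pays the second-highest bid, 59,000 points.
Payoff = value − price = 5,300 points − 59,000 points = -53,700 points.
Overbidding won the item at a price above value — truthful bidding would have avoided this loss.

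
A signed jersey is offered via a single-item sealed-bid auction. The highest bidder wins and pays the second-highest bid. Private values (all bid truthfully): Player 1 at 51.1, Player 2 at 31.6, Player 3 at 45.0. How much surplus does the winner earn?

Surplus = 6.1.

Ranking the bids: Player 1 51.1; Player 3 45.0; Player 2 31.6.
Player 1 wins with the top bid and pays the second-highest, 45.0.
Surplus = 51.1 − 45.0 = 6.1.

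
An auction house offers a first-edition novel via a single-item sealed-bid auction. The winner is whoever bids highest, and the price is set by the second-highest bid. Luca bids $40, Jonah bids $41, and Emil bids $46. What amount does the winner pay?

Price paid: $41.

Sorted high to low: Emil $46, then Jonah $41, then Luca $40.
Emil has the highest bid, so Emil wins.
The second-highest bid is $41, so that is what Emil pays.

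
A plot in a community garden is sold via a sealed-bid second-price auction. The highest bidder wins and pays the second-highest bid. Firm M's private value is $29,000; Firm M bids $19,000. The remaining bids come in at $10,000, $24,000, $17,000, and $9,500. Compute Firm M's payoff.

Firm M's payoff: $0.

Highest competing bid: $24,000.
Firm M's bid $19,000 is not the highest, so Firm M loses, pays nothing, and earns zero payoff.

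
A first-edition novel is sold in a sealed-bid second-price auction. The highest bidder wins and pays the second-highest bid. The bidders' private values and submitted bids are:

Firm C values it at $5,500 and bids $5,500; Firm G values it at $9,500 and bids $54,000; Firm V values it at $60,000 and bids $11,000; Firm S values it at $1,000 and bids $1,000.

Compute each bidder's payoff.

Ranking the bids: Firm G $54,000 > Firm V $11,000 > Firm C $5,500 > Firm S $1,000.
Firm G has the top bid and wins; the price is the second-highest bid, $11,000.
Firm G's payoff = $9,500 − $11,000 = -$1,500. All other bidders lose, so their payoff is 0.

Payoffs: Firm C $0, Firm G -$1,500, Firm V $0, Firm S $0.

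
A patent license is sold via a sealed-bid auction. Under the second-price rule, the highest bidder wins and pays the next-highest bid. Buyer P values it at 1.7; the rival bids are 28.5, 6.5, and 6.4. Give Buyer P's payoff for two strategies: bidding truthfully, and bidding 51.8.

The highest competing bid is 28.5.
Bidding truthfully at 1.7: the top bid is 28.5 (a rival), so Buyer P loses. Payoff = 0.0.
Bidding 51.8: Buyer P has the top bid, wins, and pays the second-highest bid 28.5. Payoff = 1.7 − 28.5 = -26.8.

(a) 0.0  (b) -26.8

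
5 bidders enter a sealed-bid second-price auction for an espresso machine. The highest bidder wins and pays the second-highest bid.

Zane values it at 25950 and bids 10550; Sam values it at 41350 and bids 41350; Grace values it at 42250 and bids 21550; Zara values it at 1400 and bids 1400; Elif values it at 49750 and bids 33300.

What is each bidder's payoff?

Payoffs: Zane 0, Sam 8050, Grace 0, Zara 0, Elif 0.

Sorted high to low: Sam 41350, then Elif 33300, then Grace 21550, then Zane 10550, then Zara 1400.
Sam has the top bid and wins; the price is the second-highest bid, 33300.
Sam's payoff = 41350 − 33300 = 8050. All other bidders lose, so their payoff is 0.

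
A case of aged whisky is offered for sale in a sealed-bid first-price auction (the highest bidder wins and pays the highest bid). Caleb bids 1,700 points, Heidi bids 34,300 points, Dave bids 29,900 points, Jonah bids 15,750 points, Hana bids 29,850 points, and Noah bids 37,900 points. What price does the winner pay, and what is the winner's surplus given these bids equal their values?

Bids in descending order: Noah 37,900 points; Heidi 34,300 points; Dave 29,900 points; Hana 29,850 points; Jonah 15,750 points; Caleb 1,700 points.
Noah is the highest bidder, so Noah wins.
Under the first-price rule, the price is the highest bid: 37,900 points.
Surplus = 37,900 points − 37,900 points = 0 points.

Price 37,900 points; surplus 0 points.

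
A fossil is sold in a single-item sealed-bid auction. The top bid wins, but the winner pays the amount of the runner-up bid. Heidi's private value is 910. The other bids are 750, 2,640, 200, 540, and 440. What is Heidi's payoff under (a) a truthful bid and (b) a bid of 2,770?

The highest competing bid is 2,640.
Bidding truthfully at 910: the top bid is 2,640 (a rival), so Heidi loses. Payoff = 0.
Bidding 2,770: Heidi has the top bid, wins, and pays the second-highest bid 2,640. Payoff = 910 − 2,640 = -1,730.
Deviating from a truthful bid can only lose payoff in a second-price auction — never gain.

(a) 0  (b) -1,730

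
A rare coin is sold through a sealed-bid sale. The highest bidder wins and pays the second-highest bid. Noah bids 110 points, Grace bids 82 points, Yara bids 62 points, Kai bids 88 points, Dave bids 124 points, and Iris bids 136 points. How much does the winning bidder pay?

The winner pays 124 points.

Ranking the bids: Iris 136 points > Dave 124 points > Noah 110 points > Kai 88 points > Grace 82 points > Yara 62 points.
Iris has the highest bid, so Iris wins.
The second-highest bid is 124 points, so that is what Iris pays.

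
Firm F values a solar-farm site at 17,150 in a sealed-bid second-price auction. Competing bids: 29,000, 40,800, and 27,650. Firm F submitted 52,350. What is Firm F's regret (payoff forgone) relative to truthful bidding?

The highest competing bid is 40,800.
Bidding truthfully at 17,150: the top bid is 40,800 (a rival), so Firm F loses. Payoff = 0.
Bidding 52,350: Firm F has the top bid, wins, and pays the second-highest bid 40,800. Payoff = 17,150 − 40,800 = -23,650.
Regret = truthful payoff − actual payoff = 0 − -23,650 = 23,650.

Regret: 23,650.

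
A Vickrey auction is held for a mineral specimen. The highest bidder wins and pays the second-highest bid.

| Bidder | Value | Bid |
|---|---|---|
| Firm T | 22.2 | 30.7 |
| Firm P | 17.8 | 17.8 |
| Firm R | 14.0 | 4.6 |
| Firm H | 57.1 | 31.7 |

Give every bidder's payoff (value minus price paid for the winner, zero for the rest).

Bids in descending order: Firm H 31.7; Firm T 30.7; Firm P 17.8; Firm R 4.6.
Firm H has the top bid and wins; the price is the second-highest bid, 30.7.
Firm H's payoff = 57.1 − 30.7 = 26.4. All other bidders lose, so their payoff is 0.

Firm T 0.0, Firm P 0.0, Firm R 0.0, Firm H 26.4.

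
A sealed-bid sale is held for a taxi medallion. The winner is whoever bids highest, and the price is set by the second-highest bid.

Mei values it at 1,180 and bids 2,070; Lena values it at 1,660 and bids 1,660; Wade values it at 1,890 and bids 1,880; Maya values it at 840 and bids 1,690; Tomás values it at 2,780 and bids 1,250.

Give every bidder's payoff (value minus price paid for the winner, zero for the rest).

Bids in descending order: Mei 2,070 > Wade 1,880 > Maya 1,690 > Lena 1,660 > Tomás 1,250.
Mei has the top bid and wins; the price is the second-highest bid, 1,880.
Mei's payoff = 1,180 − 1,880 = -700. All other bidders lose, so their payoff is 0.

Mei -700, Lena 0, Wade 0, Maya 0, Tomás 0.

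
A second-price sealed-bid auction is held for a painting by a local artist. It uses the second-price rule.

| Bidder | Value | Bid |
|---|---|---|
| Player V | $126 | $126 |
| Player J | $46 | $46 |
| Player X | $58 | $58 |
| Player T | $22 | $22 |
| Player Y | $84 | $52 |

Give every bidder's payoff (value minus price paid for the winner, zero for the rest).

Payoffs: Player V $68, Player J $0, Player X $0, Player T $0, Player Y $0.

Ordered from highest: Player V $126 > Player X $58 > Player Y $52 > Player J $46 > Player T $22.
Player V has the top bid and wins; the price is the second-highest bid, $58.
Player V's payoff = $126 − $58 = $68. All other bidders lose, so their payoff is 0.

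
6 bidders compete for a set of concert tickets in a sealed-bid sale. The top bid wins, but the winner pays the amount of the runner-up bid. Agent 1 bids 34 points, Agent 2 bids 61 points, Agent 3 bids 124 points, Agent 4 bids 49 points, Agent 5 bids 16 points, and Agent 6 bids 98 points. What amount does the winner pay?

Sorted high to low: Agent 3 124 points > Agent 6 98 points > Agent 2 61 points > Agent 4 49 points > Agent 1 34 points > Agent 5 16 points.
Agent 3 has the highest bid, so Agent 3 wins.
The second-highest bid is 98 points, so that is what Agent 3 pays.

98 points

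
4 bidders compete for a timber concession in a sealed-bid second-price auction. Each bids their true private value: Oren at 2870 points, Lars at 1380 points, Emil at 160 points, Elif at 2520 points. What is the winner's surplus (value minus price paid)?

Sorted high to low: Oren 2870 points > Elif 2520 points > Lars 1380 points > Emil 160 points.
Oren wins with the top bid and pays the second-highest, 2520 points.
Surplus = 2870 points − 2520 points = 350 points.

350 points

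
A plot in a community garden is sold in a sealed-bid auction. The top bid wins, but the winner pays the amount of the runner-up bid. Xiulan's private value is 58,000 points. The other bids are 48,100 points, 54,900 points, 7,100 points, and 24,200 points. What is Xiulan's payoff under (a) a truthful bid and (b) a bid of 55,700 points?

Truthful: 3,100 points; alternative: 3,100 points.

The highest competing bid is 54,900 points.
Bidding truthfully at 58,000 points: Xiulan has the top bid, wins, and pays the second-highest bid 54,900 points. Payoff = 58,000 points − 54,900 points = 3,100 points.
Bidding 55,700 points: Xiulan has the top bid, wins, and pays the second-highest bid 54,900 points. Payoff = 58,000 points − 54,900 points = 3,100 points.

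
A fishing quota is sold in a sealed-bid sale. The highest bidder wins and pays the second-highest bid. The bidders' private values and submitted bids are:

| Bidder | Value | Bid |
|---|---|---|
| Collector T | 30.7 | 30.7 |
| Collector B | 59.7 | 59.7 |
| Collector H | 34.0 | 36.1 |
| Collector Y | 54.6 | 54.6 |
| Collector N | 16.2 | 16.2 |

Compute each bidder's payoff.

Sorted high to low: Collector B 59.7, then Collector Y 54.6, then Collector H 36.1, then Collector T 30.7, then Collector N 16.2.
Collector B has the top bid and wins; the price is the second-highest bid, 54.6.
Collector B's payoff = 59.7 − 54.6 = 5.1. All other bidders lose, so their payoff is 0.

Collector T 0.0, Collector B 5.1, Collector H 0.0, Collector Y 0.0, Collector N 0.0.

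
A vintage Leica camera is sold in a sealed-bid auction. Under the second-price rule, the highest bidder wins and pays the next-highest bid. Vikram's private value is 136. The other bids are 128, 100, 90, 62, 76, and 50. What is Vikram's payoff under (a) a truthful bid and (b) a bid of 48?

Truthful: 8; alternative: 0.

The highest competing bid is 128.
Bidding truthfully at 136: Vikram has the top bid, wins, and pays the second-highest bid 128. Payoff = 136 − 128 = 8.
Bidding 48: the top bid is 128 (a rival), so Vikram loses. Payoff = 0.
Deviating from a truthful bid can only lose payoff in a second-price auction — never gain.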